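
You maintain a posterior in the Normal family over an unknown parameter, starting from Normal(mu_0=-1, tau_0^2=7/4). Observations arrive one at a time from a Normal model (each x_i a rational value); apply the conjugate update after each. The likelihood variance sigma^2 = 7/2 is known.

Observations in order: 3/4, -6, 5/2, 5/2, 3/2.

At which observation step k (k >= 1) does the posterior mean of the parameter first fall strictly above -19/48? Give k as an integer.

k = 4

obs 1: x=3/4 → posterior Normal(-5/12, 7/6)
obs 2: x=-6 → posterior Normal(-29/16, 7/8)
obs 3: x=5/2 → posterior Normal(-19/20, 7/10)
obs 4: x=5/2 → posterior Normal(-3/8, 7/12)
obs 5: x=3/2 → posterior Normal(-3/28, 1/2)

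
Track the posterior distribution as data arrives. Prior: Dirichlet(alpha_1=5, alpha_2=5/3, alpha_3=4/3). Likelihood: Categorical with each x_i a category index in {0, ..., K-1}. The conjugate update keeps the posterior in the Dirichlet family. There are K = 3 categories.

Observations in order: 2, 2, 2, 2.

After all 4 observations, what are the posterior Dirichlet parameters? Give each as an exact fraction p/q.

obs 1: x=2 → posterior Dirichlet(5, 5/3, 7/3)
obs 2: x=2 → posterior Dirichlet(5, 5/3, 10/3)
obs 3: x=2 → posterior Dirichlet(5, 5/3, 13/3)
obs 4: x=2 → posterior Dirichlet(5, 5/3, 16/3)

alpha_1=5, alpha_2=5/3, alpha_3=16/3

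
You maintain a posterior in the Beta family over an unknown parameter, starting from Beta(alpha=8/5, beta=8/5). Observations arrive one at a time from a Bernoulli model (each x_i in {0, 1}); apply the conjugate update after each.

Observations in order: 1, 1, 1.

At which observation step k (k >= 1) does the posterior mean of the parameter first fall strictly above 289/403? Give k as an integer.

k = 3

obs 1: x=1 → posterior Beta(13/5, 8/5)
obs 2: x=1 → posterior Beta(18/5, 8/5)
obs 3: x=1 → posterior Beta(23/5, 8/5)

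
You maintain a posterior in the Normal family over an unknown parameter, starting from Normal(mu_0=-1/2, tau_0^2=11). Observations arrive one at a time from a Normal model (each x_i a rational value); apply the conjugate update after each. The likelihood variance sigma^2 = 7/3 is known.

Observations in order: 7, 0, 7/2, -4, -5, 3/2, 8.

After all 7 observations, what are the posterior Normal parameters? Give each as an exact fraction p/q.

mu_0=719/476, tau_0^2=11/34

obs 1: x=7 → posterior Normal(91/16, 77/40)
obs 2: x=0 → posterior Normal(455/146, 77/73)
obs 3: x=7/2 → posterior Normal(343/106, 77/106)
obs 4: x=-4 → posterior Normal(211/139, 77/139)
obs 5: x=-5 → posterior Normal(23/86, 77/172)
obs 6: x=3/2 → posterior Normal(191/410, 77/205)
obs 7: x=8 → posterior Normal(719/476, 11/34)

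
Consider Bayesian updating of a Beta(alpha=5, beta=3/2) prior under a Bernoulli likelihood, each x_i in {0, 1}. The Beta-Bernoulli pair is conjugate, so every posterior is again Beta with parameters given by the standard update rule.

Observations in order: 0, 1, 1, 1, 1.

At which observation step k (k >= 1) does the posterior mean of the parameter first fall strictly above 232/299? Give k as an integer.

obs 1: x=0 → posterior Beta(5, 5/2)
obs 2: x=1 → posterior Beta(6, 5/2)
obs 3: x=1 → posterior Beta(7, 5/2)
obs 4: x=1 → posterior Beta(8, 5/2)
obs 5: x=1 → posterior Beta(9, 5/2)

k = 5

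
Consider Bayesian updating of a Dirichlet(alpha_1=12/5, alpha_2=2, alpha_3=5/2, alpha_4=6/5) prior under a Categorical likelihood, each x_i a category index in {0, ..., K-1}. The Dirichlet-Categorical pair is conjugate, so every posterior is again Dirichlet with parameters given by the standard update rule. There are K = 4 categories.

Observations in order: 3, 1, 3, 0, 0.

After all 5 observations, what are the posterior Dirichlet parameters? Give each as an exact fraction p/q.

alpha_1=22/5, alpha_2=3, alpha_3=5/2, alpha_4=16/5

obs 1: x=3 → posterior Dirichlet(12/5, 2, 5/2, 11/5)
obs 2: x=1 → posterior Dirichlet(12/5, 3, 5/2, 11/5)
obs 3: x=3 → posterior Dirichlet(12/5, 3, 5/2, 16/5)
obs 4: x=0 → posterior Dirichlet(17/5, 3, 5/2, 16/5)
obs 5: x=0 → posterior Dirichlet(22/5, 3, 5/2, 16/5)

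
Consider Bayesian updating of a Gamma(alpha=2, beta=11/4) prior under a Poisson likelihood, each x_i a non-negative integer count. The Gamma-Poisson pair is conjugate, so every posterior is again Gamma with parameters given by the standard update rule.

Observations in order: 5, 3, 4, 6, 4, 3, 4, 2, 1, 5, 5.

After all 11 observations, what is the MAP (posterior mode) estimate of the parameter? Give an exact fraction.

obs 1: x=5 → posterior Gamma(7, 15/4)
obs 2: x=3 → posterior Gamma(10, 19/4)
obs 3: x=4 → posterior Gamma(14, 23/4)
obs 4: x=6 → posterior Gamma(20, 27/4)
obs 5: x=4 → posterior Gamma(24, 31/4)
obs 6: x=3 → posterior Gamma(27, 35/4)
obs 7: x=4 → posterior Gamma(31, 39/4)
obs 8: x=2 → posterior Gamma(33, 43/4)
obs 9: x=1 → posterior Gamma(34, 47/4)
obs 10: x=5 → posterior Gamma(39, 51/4)
obs 11: x=5 → posterior Gamma(44, 55/4)

172/55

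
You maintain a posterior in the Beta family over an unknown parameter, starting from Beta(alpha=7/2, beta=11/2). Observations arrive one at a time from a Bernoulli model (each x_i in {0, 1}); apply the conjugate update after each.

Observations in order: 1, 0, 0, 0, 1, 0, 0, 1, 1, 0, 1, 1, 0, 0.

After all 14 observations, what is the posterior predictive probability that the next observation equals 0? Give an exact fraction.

obs 1: x=1 → posterior Beta(9/2, 11/2)
obs 2: x=0 → posterior Beta(9/2, 13/2)
obs 3: x=0 → posterior Beta(9/2, 15/2)
obs 4: x=0 → posterior Beta(9/2, 17/2)
obs 5: x=1 → posterior Beta(11/2, 17/2)
obs 6: x=0 → posterior Beta(11/2, 19/2)
obs 7: x=0 → posterior Beta(11/2, 21/2)
obs 8: x=1 → posterior Beta(13/2, 21/2)
obs 9: x=1 → posterior Beta(15/2, 21/2)
obs 10: x=0 → posterior Beta(15/2, 23/2)
obs 11: x=1 → posterior Beta(17/2, 23/2)
obs 12: x=1 → posterior Beta(19/2, 23/2)
obs 13: x=0 → posterior Beta(19/2, 25/2)
obs 14: x=0 → posterior Beta(19/2, 27/2)

27/46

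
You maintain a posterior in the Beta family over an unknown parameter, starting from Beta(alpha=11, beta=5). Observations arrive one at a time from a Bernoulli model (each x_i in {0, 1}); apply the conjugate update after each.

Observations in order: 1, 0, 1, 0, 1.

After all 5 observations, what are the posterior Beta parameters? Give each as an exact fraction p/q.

alpha=14, beta=7

obs 1: x=1 → posterior Beta(12, 5)
obs 2: x=0 → posterior Beta(12, 6)
obs 3: x=1 → posterior Beta(13, 6)
obs 4: x=0 → posterior Beta(13, 7)
obs 5: x=1 → posterior Beta(14, 7)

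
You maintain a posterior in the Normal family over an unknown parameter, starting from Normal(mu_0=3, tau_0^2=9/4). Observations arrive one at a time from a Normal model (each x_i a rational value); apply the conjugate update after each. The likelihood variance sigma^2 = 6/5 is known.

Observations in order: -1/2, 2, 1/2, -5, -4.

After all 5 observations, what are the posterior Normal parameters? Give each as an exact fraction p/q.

mu_0=-81/83, tau_0^2=18/83

obs 1: x=-1/2 → posterior Normal(33/46, 18/23)
obs 2: x=2 → posterior Normal(93/76, 9/19)
obs 3: x=1/2 → posterior Normal(54/53, 18/53)
obs 4: x=-5 → posterior Normal(-21/68, 9/34)
obs 5: x=-4 → posterior Normal(-81/83, 18/83)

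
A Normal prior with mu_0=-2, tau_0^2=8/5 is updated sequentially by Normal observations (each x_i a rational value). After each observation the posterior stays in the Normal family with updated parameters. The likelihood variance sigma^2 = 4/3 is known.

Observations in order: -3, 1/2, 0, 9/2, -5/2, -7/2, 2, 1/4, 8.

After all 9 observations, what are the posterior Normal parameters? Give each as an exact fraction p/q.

mu_0=55/118, tau_0^2=8/59

obs 1: x=-3 → posterior Normal(-28/11, 8/11)
obs 2: x=1/2 → posterior Normal(-25/17, 8/17)
obs 3: x=0 → posterior Normal(-25/23, 8/23)
obs 4: x=9/2 → posterior Normal(2/29, 8/29)
obs 5: x=-5/2 → posterior Normal(-13/35, 8/35)
obs 6: x=-7/2 → posterior Normal(-34/41, 8/41)
obs 7: x=2 → posterior Normal(-22/47, 8/47)
obs 8: x=1/4 → posterior Normal(-41/106, 8/53)
obs 9: x=8 → posterior Normal(55/118, 8/59)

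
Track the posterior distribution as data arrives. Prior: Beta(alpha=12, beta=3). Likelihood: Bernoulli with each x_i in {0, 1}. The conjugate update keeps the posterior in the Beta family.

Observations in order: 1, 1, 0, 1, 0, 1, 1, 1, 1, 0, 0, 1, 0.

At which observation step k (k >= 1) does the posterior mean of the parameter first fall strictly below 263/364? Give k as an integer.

obs 1: x=1 → posterior Beta(13, 3)
obs 2: x=1 → posterior Beta(14, 3)
obs 3: x=0 → posterior Beta(14, 4)
obs 4: x=1 → posterior Beta(15, 4)
obs 5: x=0 → posterior Beta(15, 5)
obs 6: x=1 → posterior Beta(16, 5)
obs 7: x=1 → posterior Beta(17, 5)
obs 8: x=1 → posterior Beta(18, 5)
obs 9: x=1 → posterior Beta(19, 5)
obs 10: x=0 → posterior Beta(19, 6)
obs 11: x=0 → posterior Beta(19, 7)
obs 12: x=1 → posterior Beta(20, 7)
obs 13: x=0 → posterior Beta(20, 8)

k = 13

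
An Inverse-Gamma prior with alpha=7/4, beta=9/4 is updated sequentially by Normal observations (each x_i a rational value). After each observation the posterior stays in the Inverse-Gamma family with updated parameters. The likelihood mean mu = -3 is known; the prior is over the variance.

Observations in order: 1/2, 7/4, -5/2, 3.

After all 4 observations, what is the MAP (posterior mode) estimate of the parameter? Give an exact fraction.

obs 1: x=1/2 → posterior Inverse-Gamma(9/4, 67/8)
obs 2: x=7/4 → posterior Inverse-Gamma(11/4, 629/32)
obs 3: x=-5/2 → posterior Inverse-Gamma(13/4, 633/32)
obs 4: x=3 → posterior Inverse-Gamma(15/4, 1209/32)

1209/152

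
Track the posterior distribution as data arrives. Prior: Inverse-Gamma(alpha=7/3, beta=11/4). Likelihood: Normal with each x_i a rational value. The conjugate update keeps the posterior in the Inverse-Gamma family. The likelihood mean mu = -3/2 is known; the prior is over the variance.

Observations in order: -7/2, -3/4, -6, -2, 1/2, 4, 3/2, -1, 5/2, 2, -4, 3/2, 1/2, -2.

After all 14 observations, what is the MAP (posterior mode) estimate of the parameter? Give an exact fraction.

obs 1: x=-7/2 → posterior Inverse-Gamma(17/6, 19/4)
obs 2: x=-3/4 → posterior Inverse-Gamma(10/3, 161/32)
obs 3: x=-6 → posterior Inverse-Gamma(23/6, 485/32)
obs 4: x=-2 → posterior Inverse-Gamma(13/3, 489/32)
obs 5: x=1/2 → posterior Inverse-Gamma(29/6, 553/32)
obs 6: x=4 → posterior Inverse-Gamma(16/3, 1037/32)
obs 7: x=3/2 → posterior Inverse-Gamma(35/6, 1181/32)
obs 8: x=-1 → posterior Inverse-Gamma(19/3, 1185/32)
obs 9: x=5/2 → posterior Inverse-Gamma(41/6, 1441/32)
obs 10: x=2 → posterior Inverse-Gamma(22/3, 1637/32)
obs 11: x=-4 → posterior Inverse-Gamma(47/6, 1737/32)
obs 12: x=3/2 → posterior Inverse-Gamma(25/3, 1881/32)
obs 13: x=1/2 → posterior Inverse-Gamma(53/6, 1945/32)
obs 14: x=-2 → posterior Inverse-Gamma(28/3, 1949/32)

5847/992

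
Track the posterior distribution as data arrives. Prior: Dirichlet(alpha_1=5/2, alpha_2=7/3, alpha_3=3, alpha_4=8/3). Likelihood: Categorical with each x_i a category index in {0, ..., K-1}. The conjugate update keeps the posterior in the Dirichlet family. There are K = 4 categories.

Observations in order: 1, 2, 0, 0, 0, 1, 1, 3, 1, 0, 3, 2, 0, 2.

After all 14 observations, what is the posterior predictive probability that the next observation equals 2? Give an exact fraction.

12/49

obs 1: x=1 → posterior Dirichlet(5/2, 10/3, 3, 8/3)
obs 2: x=2 → posterior Dirichlet(5/2, 10/3, 4, 8/3)
obs 3: x=0 → posterior Dirichlet(7/2, 10/3, 4, 8/3)
obs 4: x=0 → posterior Dirichlet(9/2, 10/3, 4, 8/3)
obs 5: x=0 → posterior Dirichlet(11/2, 10/3, 4, 8/3)
obs 6: x=1 → posterior Dirichlet(11/2, 13/3, 4, 8/3)
obs 7: x=1 → posterior Dirichlet(11/2, 16/3, 4, 8/3)
obs 8: x=3 → posterior Dirichlet(11/2, 16/3, 4, 11/3)
obs 9: x=1 → posterior Dirichlet(11/2, 19/3, 4, 11/3)
obs 10: x=0 → posterior Dirichlet(13/2, 19/3, 4, 11/3)
obs 11: x=3 → posterior Dirichlet(13/2, 19/3, 4, 14/3)
obs 12: x=2 → posterior Dirichlet(13/2, 19/3, 5, 14/3)
obs 13: x=0 → posterior Dirichlet(15/2, 19/3, 5, 14/3)
obs 14: x=2 → posterior Dirichlet(15/2, 19/3, 6, 14/3)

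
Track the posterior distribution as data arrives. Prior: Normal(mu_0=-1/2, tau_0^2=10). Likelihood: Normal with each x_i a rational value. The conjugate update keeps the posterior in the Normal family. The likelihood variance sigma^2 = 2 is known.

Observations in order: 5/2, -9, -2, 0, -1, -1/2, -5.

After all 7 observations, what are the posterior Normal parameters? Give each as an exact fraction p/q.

mu_0=-151/72, tau_0^2=5/18

obs 1: x=5/2 → posterior Normal(2, 5/3)
obs 2: x=-9 → posterior Normal(-3, 10/11)
obs 3: x=-2 → posterior Normal(-43/16, 5/8)
obs 4: x=0 → posterior Normal(-43/21, 10/21)
obs 5: x=-1 → posterior Normal(-24/13, 5/13)
obs 6: x=-1/2 → posterior Normal(-101/62, 10/31)
obs 7: x=-5 → posterior Normal(-151/72, 5/18)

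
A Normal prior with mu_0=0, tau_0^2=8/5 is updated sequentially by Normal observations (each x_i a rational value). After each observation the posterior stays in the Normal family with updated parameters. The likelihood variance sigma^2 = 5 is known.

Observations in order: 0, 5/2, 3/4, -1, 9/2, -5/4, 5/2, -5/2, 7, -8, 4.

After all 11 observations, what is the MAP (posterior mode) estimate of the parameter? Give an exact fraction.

obs 1: x=0 → posterior Normal(0, 40/33)
obs 2: x=5/2 → posterior Normal(20/41, 40/41)
obs 3: x=3/4 → posterior Normal(26/49, 40/49)
obs 4: x=-1 → posterior Normal(6/19, 40/57)
obs 5: x=9/2 → posterior Normal(54/65, 8/13)
obs 6: x=-5/4 → posterior Normal(44/73, 40/73)
obs 7: x=5/2 → posterior Normal(64/81, 40/81)
obs 8: x=-5/2 → posterior Normal(44/89, 40/89)
obs 9: x=7 → posterior Normal(100/97, 40/97)
obs 10: x=-8 → posterior Normal(12/35, 8/21)
obs 11: x=4 → posterior Normal(68/113, 40/113)

68/113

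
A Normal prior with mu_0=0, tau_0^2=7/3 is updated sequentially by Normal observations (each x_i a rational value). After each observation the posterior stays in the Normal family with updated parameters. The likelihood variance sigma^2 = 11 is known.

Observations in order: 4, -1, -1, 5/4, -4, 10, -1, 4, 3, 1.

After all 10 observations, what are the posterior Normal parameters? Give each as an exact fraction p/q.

mu_0=455/412, tau_0^2=77/103

obs 1: x=4 → posterior Normal(7/10, 77/40)
obs 2: x=-1 → posterior Normal(21/47, 77/47)
obs 3: x=-1 → posterior Normal(7/27, 77/54)
obs 4: x=5/4 → posterior Normal(91/244, 77/61)
obs 5: x=-4 → posterior Normal(-21/272, 77/68)
obs 6: x=10 → posterior Normal(259/300, 77/75)
obs 7: x=-1 → posterior Normal(231/328, 77/82)
obs 8: x=4 → posterior Normal(343/356, 77/89)
obs 9: x=3 → posterior Normal(427/384, 77/96)
obs 10: x=1 → posterior Normal(455/412, 77/103)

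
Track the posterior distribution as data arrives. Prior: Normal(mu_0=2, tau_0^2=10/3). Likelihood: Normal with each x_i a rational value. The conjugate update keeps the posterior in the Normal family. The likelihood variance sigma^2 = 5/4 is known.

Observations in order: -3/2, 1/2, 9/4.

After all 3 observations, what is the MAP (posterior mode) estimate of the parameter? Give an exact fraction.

16/27

obs 1: x=-3/2 → posterior Normal(-6/11, 10/11)
obs 2: x=1/2 → posterior Normal(-2/19, 10/19)
obs 3: x=9/4 → posterior Normal(16/27, 10/27)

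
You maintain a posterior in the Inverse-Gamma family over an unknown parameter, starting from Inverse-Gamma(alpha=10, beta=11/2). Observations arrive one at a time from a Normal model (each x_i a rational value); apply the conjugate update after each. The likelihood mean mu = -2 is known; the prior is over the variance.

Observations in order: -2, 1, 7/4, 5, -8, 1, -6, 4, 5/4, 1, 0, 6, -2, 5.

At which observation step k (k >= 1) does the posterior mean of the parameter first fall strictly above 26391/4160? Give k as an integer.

k = 8

obs 1: x=-2 → posterior Inverse-Gamma(21/2, 11/2)
obs 2: x=1 → posterior Inverse-Gamma(11, 10)
obs 3: x=7/4 → posterior Inverse-Gamma(23/2, 545/32)
obs 4: x=5 → posterior Inverse-Gamma(12, 1329/32)
obs 5: x=-8 → posterior Inverse-Gamma(25/2, 1905/32)
obs 6: x=1 → posterior Inverse-Gamma(13, 2049/32)
obs 7: x=-6 → posterior Inverse-Gamma(27/2, 2305/32)
obs 8: x=4 → posterior Inverse-Gamma(14, 2881/32)
obs 9: x=5/4 → posterior Inverse-Gamma(29/2, 1525/16)
obs 10: x=1 → posterior Inverse-Gamma(15, 1597/16)
obs 11: x=0 → posterior Inverse-Gamma(31/2, 1629/16)
obs 12: x=6 → posterior Inverse-Gamma(16, 2141/16)
obs 13: x=-2 → posterior Inverse-Gamma(33/2, 2141/16)
obs 14: x=5 → posterior Inverse-Gamma(17, 2533/16)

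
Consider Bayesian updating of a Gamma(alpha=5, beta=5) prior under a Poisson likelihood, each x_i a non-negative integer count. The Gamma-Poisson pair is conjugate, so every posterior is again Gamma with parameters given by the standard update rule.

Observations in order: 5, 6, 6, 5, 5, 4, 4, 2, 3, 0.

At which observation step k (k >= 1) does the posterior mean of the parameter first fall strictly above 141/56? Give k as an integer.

k = 3

obs 1: x=5 → posterior Gamma(10, 6)
obs 2: x=6 → posterior Gamma(16, 7)
obs 3: x=6 → posterior Gamma(22, 8)
obs 4: x=5 → posterior Gamma(27, 9)
obs 5: x=5 → posterior Gamma(32, 10)
obs 6: x=4 → posterior Gamma(36, 11)
obs 7: x=4 → posterior Gamma(40, 12)
obs 8: x=2 → posterior Gamma(42, 13)
obs 9: x=3 → posterior Gamma(45, 14)
obs 10: x=0 → posterior Gamma(45, 15)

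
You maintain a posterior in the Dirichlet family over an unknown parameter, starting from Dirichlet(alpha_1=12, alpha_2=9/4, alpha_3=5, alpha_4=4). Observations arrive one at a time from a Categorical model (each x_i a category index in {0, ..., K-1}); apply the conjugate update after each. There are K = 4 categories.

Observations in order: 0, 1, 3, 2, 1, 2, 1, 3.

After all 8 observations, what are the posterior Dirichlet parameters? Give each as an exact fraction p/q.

obs 1: x=0 → posterior Dirichlet(13, 9/4, 5, 4)
obs 2: x=1 → posterior Dirichlet(13, 13/4, 5, 4)
obs 3: x=3 → posterior Dirichlet(13, 13/4, 5, 5)
obs 4: x=2 → posterior Dirichlet(13, 13/4, 6, 5)
obs 5: x=1 → posterior Dirichlet(13, 17/4, 6, 5)
obs 6: x=2 → posterior Dirichlet(13, 17/4, 7, 5)
obs 7: x=1 → posterior Dirichlet(13, 21/4, 7, 5)
obs 8: x=3 → posterior Dirichlet(13, 21/4, 7, 6)

alpha_1=13, alpha_2=21/4, alpha_3=7, alpha_4=6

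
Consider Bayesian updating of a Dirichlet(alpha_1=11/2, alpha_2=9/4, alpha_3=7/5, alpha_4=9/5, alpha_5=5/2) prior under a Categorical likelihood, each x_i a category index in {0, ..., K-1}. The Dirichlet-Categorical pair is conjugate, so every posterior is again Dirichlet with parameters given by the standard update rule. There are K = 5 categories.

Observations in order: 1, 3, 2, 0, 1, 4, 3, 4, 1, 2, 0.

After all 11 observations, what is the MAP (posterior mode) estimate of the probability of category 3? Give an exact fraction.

56/389

obs 1: x=1 → posterior Dirichlet(11/2, 13/4, 7/5, 9/5, 5/2)
obs 2: x=3 → posterior Dirichlet(11/2, 13/4, 7/5, 14/5, 5/2)
obs 3: x=2 → posterior Dirichlet(11/2, 13/4, 12/5, 14/5, 5/2)
obs 4: x=0 → posterior Dirichlet(13/2, 13/4, 12/5, 14/5, 5/2)
obs 5: x=1 → posterior Dirichlet(13/2, 17/4, 12/5, 14/5, 5/2)
obs 6: x=4 → posterior Dirichlet(13/2, 17/4, 12/5, 14/5, 7/2)
obs 7: x=3 → posterior Dirichlet(13/2, 17/4, 12/5, 19/5, 7/2)
obs 8: x=4 → posterior Dirichlet(13/2, 17/4, 12/5, 19/5, 9/2)
obs 9: x=1 → posterior Dirichlet(13/2, 21/4, 12/5, 19/5, 9/2)
obs 10: x=2 → posterior Dirichlet(13/2, 21/4, 17/5, 19/5, 9/2)
obs 11: x=0 → posterior Dirichlet(15/2, 21/4, 17/5, 19/5, 9/2)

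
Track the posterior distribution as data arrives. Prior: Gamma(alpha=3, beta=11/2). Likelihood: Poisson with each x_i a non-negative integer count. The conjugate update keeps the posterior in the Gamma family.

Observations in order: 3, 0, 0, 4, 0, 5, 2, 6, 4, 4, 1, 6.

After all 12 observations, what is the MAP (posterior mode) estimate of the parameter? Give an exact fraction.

obs 1: x=3 → posterior Gamma(6, 13/2)
obs 2: x=0 → posterior Gamma(6, 15/2)
obs 3: x=0 → posterior Gamma(6, 17/2)
obs 4: x=4 → posterior Gamma(10, 19/2)
obs 5: x=0 → posterior Gamma(10, 21/2)
obs 6: x=5 → posterior Gamma(15, 23/2)
obs 7: x=2 → posterior Gamma(17, 25/2)
obs 8: x=6 → posterior Gamma(23, 27/2)
obs 9: x=4 → posterior Gamma(27, 29/2)
obs 10: x=4 → posterior Gamma(31, 31/2)
obs 11: x=1 → posterior Gamma(32, 33/2)
obs 12: x=6 → posterior Gamma(38, 35/2)

74/35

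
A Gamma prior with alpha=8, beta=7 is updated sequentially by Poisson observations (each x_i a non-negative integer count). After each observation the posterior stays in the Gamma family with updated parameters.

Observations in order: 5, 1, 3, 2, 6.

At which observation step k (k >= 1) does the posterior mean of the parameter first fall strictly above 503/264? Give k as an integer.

obs 1: x=5 → posterior Gamma(13, 8)
obs 2: x=1 → posterior Gamma(14, 9)
obs 3: x=3 → posterior Gamma(17, 10)
obs 4: x=2 → posterior Gamma(19, 11)
obs 5: x=6 → posterior Gamma(25, 12)

k = 5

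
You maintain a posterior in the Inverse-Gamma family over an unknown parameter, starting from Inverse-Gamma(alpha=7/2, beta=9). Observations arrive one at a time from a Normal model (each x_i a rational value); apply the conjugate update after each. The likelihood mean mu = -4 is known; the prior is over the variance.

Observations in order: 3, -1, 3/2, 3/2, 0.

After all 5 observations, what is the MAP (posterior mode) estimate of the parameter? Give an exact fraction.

305/28

obs 1: x=3 → posterior Inverse-Gamma(4, 67/2)
obs 2: x=-1 → posterior Inverse-Gamma(9/2, 38)
obs 3: x=3/2 → posterior Inverse-Gamma(5, 425/8)
obs 4: x=3/2 → posterior Inverse-Gamma(11/2, 273/4)
obs 5: x=0 → posterior Inverse-Gamma(6, 305/4)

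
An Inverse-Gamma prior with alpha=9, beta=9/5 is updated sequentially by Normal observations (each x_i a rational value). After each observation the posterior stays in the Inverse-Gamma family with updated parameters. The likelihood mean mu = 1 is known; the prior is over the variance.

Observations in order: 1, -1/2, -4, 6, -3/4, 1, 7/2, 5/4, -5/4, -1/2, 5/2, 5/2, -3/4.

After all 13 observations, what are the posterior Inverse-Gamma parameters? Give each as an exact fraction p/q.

obs 1: x=1 → posterior Inverse-Gamma(19/2, 9/5)
obs 2: x=-1/2 → posterior Inverse-Gamma(10, 117/40)
obs 3: x=-4 → posterior Inverse-Gamma(21/2, 617/40)
obs 4: x=6 → posterior Inverse-Gamma(11, 1117/40)
obs 5: x=-3/4 → posterior Inverse-Gamma(23/2, 4713/160)
obs 6: x=1 → posterior Inverse-Gamma(12, 4713/160)
obs 7: x=7/2 → posterior Inverse-Gamma(25/2, 5213/160)
obs 8: x=5/4 → posterior Inverse-Gamma(13, 2609/80)
obs 9: x=-5/4 → posterior Inverse-Gamma(27/2, 5623/160)
obs 10: x=-1/2 → posterior Inverse-Gamma(14, 5803/160)
obs 11: x=5/2 → posterior Inverse-Gamma(29/2, 5983/160)
obs 12: x=5/2 → posterior Inverse-Gamma(15, 6163/160)
obs 13: x=-3/4 → posterior Inverse-Gamma(31/2, 801/20)

alpha=31/2, beta=801/20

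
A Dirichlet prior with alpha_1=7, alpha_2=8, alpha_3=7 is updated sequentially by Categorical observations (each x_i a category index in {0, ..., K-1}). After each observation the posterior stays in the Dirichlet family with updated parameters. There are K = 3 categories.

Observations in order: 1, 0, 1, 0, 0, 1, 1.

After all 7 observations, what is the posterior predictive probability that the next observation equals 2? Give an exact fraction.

7/29

obs 1: x=1 → posterior Dirichlet(7, 9, 7)
obs 2: x=0 → posterior Dirichlet(8, 9, 7)
obs 3: x=1 → posterior Dirichlet(8, 10, 7)
obs 4: x=0 → posterior Dirichlet(9, 10, 7)
obs 5: x=0 → posterior Dirichlet(10, 10, 7)
obs 6: x=1 → posterior Dirichlet(10, 11, 7)
obs 7: x=1 → posterior Dirichlet(10, 12, 7)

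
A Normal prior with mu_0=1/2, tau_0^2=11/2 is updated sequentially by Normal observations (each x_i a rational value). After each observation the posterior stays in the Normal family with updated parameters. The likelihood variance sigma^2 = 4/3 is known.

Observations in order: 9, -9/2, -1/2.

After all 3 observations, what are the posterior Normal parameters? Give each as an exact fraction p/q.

mu_0=136/107, tau_0^2=44/107

obs 1: x=9 → posterior Normal(301/41, 44/41)
obs 2: x=-9/2 → posterior Normal(305/148, 22/37)
obs 3: x=-1/2 → posterior Normal(136/107, 44/107)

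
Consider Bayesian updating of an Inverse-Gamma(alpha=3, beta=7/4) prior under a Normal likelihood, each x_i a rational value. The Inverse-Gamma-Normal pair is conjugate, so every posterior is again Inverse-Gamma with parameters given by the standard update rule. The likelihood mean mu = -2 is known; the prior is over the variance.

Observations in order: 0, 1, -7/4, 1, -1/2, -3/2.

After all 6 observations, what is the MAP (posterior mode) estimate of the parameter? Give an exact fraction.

obs 1: x=0 → posterior Inverse-Gamma(7/2, 15/4)
obs 2: x=1 → posterior Inverse-Gamma(4, 33/4)
obs 3: x=-7/4 → posterior Inverse-Gamma(9/2, 265/32)
obs 4: x=1 → posterior Inverse-Gamma(5, 409/32)
obs 5: x=-1/2 → posterior Inverse-Gamma(11/2, 445/32)
obs 6: x=-3/2 → posterior Inverse-Gamma(6, 449/32)

449/224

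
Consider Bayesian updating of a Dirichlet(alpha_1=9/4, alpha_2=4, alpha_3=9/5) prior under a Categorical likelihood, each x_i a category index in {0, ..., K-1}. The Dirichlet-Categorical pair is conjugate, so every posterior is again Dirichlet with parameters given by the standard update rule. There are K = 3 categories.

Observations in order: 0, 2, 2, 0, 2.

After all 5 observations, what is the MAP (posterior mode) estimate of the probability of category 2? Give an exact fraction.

76/201

obs 1: x=0 → posterior Dirichlet(13/4, 4, 9/5)
obs 2: x=2 → posterior Dirichlet(13/4, 4, 14/5)
obs 3: x=2 → posterior Dirichlet(13/4, 4, 19/5)
obs 4: x=0 → posterior Dirichlet(17/4, 4, 19/5)
obs 5: x=2 → posterior Dirichlet(17/4, 4, 24/5)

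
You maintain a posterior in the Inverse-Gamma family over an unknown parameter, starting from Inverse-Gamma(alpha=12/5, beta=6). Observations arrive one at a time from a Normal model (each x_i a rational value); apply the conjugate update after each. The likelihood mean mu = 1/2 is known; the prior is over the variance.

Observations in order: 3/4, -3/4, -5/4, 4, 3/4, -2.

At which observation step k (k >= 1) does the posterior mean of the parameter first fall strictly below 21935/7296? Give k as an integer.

obs 1: x=3/4 → posterior Inverse-Gamma(29/10, 193/32)
obs 2: x=-3/4 → posterior Inverse-Gamma(17/5, 109/16)
obs 3: x=-5/4 → posterior Inverse-Gamma(39/10, 267/32)
obs 4: x=4 → posterior Inverse-Gamma(22/5, 463/32)
obs 5: x=3/4 → posterior Inverse-Gamma(49/10, 29/2)
obs 6: x=-2 → posterior Inverse-Gamma(27/5, 141/8)

k = 2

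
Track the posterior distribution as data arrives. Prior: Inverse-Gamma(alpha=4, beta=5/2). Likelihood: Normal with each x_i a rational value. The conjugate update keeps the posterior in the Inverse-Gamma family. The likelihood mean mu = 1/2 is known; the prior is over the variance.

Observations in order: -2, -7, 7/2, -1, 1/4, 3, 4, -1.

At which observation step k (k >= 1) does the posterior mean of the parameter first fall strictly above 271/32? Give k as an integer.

k = 3

obs 1: x=-2 → posterior Inverse-Gamma(9/2, 45/8)
obs 2: x=-7 → posterior Inverse-Gamma(5, 135/4)
obs 3: x=7/2 → posterior Inverse-Gamma(11/2, 153/4)
obs 4: x=-1 → posterior Inverse-Gamma(6, 315/8)
obs 5: x=1/4 → posterior Inverse-Gamma(13/2, 1261/32)
obs 6: x=3 → posterior Inverse-Gamma(7, 1361/32)
obs 7: x=4 → posterior Inverse-Gamma(15/2, 1557/32)
obs 8: x=-1 → posterior Inverse-Gamma(8, 1593/32)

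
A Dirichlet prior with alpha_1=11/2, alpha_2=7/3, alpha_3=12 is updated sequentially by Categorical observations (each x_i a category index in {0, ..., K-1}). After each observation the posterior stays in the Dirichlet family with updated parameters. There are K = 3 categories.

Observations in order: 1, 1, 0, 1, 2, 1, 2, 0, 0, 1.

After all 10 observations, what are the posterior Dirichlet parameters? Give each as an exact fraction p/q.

obs 1: x=1 → posterior Dirichlet(11/2, 10/3, 12)
obs 2: x=1 → posterior Dirichlet(11/2, 13/3, 12)
obs 3: x=0 → posterior Dirichlet(13/2, 13/3, 12)
obs 4: x=1 → posterior Dirichlet(13/2, 16/3, 12)
obs 5: x=2 → posterior Dirichlet(13/2, 16/3, 13)
obs 6: x=1 → posterior Dirichlet(13/2, 19/3, 13)
obs 7: x=2 → posterior Dirichlet(13/2, 19/3, 14)
obs 8: x=0 → posterior Dirichlet(15/2, 19/3, 14)
obs 9: x=0 → posterior Dirichlet(17/2, 19/3, 14)
obs 10: x=1 → posterior Dirichlet(17/2, 22/3, 14)

alpha_1=17/2, alpha_2=22/3, alpha_3=14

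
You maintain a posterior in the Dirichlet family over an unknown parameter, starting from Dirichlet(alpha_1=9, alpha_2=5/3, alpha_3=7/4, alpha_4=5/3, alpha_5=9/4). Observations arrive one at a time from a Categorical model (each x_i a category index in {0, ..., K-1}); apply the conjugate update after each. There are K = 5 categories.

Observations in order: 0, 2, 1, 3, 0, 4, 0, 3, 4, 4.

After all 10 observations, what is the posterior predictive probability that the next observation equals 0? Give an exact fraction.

obs 1: x=0 → posterior Dirichlet(10, 5/3, 7/4, 5/3, 9/4)
obs 2: x=2 → posterior Dirichlet(10, 5/3, 11/4, 5/3, 9/4)
obs 3: x=1 → posterior Dirichlet(10, 8/3, 11/4, 5/3, 9/4)
obs 4: x=3 → posterior Dirichlet(10, 8/3, 11/4, 8/3, 9/4)
obs 5: x=0 → posterior Dirichlet(11, 8/3, 11/4, 8/3, 9/4)
obs 6: x=4 → posterior Dirichlet(11, 8/3, 11/4, 8/3, 13/4)
obs 7: x=0 → posterior Dirichlet(12, 8/3, 11/4, 8/3, 13/4)
obs 8: x=3 → posterior Dirichlet(12, 8/3, 11/4, 11/3, 13/4)
obs 9: x=4 → posterior Dirichlet(12, 8/3, 11/4, 11/3, 17/4)
obs 10: x=4 → posterior Dirichlet(12, 8/3, 11/4, 11/3, 21/4)

36/79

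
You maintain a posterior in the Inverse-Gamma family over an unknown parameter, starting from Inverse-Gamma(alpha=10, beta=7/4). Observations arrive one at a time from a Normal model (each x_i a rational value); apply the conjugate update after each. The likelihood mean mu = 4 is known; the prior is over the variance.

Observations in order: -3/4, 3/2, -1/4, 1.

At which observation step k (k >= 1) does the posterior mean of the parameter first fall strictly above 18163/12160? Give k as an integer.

obs 1: x=-3/4 → posterior Inverse-Gamma(21/2, 417/32)
obs 2: x=3/2 → posterior Inverse-Gamma(11, 517/32)
obs 3: x=-1/4 → posterior Inverse-Gamma(23/2, 403/16)
obs 4: x=1 → posterior Inverse-Gamma(12, 475/16)

k = 2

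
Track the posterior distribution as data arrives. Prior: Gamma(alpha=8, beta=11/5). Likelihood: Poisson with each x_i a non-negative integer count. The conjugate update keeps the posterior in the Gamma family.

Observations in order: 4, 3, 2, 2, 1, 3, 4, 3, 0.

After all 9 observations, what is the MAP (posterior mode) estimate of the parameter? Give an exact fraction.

obs 1: x=4 → posterior Gamma(12, 16/5)
obs 2: x=3 → posterior Gamma(15, 21/5)
obs 3: x=2 → posterior Gamma(17, 26/5)
obs 4: x=2 → posterior Gamma(19, 31/5)
obs 5: x=1 → posterior Gamma(20, 36/5)
obs 6: x=3 → posterior Gamma(23, 41/5)
obs 7: x=4 → posterior Gamma(27, 46/5)
obs 8: x=3 → posterior Gamma(30, 51/5)
obs 9: x=0 → posterior Gamma(30, 56/5)

145/56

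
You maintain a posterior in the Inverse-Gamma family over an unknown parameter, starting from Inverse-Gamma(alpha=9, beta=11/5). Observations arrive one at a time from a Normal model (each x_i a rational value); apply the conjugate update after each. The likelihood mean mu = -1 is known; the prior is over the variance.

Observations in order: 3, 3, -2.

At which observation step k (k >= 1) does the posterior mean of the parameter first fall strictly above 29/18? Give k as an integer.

k = 2

obs 1: x=3 → posterior Inverse-Gamma(19/2, 51/5)
obs 2: x=3 → posterior Inverse-Gamma(10, 91/5)
obs 3: x=-2 → posterior Inverse-Gamma(21/2, 187/10)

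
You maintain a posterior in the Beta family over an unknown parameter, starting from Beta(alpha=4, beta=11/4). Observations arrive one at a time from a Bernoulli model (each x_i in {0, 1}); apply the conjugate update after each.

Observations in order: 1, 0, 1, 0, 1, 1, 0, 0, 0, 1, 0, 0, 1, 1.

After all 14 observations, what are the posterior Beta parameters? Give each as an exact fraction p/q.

alpha=11, beta=39/4

obs 1: x=1 → posterior Beta(5, 11/4)
obs 2: x=0 → posterior Beta(5, 15/4)
obs 3: x=1 → posterior Beta(6, 15/4)
obs 4: x=0 → posterior Beta(6, 19/4)
obs 5: x=1 → posterior Beta(7, 19/4)
obs 6: x=1 → posterior Beta(8, 19/4)
obs 7: x=0 → posterior Beta(8, 23/4)
obs 8: x=0 → posterior Beta(8, 27/4)
obs 9: x=0 → posterior Beta(8, 31/4)
obs 10: x=1 → posterior Beta(9, 31/4)
obs 11: x=0 → posterior Beta(9, 35/4)
obs 12: x=0 → posterior Beta(9, 39/4)
obs 13: x=1 → posterior Beta(10, 39/4)
obs 14: x=1 → posterior Beta(11, 39/4)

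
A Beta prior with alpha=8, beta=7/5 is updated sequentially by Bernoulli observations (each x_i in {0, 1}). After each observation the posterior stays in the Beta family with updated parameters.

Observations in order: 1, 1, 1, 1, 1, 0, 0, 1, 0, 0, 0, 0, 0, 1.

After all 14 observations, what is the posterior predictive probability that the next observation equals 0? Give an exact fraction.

obs 1: x=1 → posterior Beta(9, 7/5)
obs 2: x=1 → posterior Beta(10, 7/5)
obs 3: x=1 → posterior Beta(11, 7/5)
obs 4: x=1 → posterior Beta(12, 7/5)
obs 5: x=1 → posterior Beta(13, 7/5)
obs 6: x=0 → posterior Beta(13, 12/5)
obs 7: x=0 → posterior Beta(13, 17/5)
obs 8: x=1 → posterior Beta(14, 17/5)
obs 9: x=0 → posterior Beta(14, 22/5)
obs 10: x=0 → posterior Beta(14, 27/5)
obs 11: x=0 → posterior Beta(14, 32/5)
obs 12: x=0 → posterior Beta(14, 37/5)
obs 13: x=0 → posterior Beta(14, 42/5)
obs 14: x=1 → posterior Beta(15, 42/5)

14/39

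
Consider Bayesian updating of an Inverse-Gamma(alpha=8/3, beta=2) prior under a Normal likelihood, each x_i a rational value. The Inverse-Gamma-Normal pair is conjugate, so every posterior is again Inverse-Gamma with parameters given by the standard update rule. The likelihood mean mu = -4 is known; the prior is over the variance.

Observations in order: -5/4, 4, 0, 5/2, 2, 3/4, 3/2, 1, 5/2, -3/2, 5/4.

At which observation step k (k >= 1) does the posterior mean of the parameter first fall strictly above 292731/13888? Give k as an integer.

obs 1: x=-5/4 → posterior Inverse-Gamma(19/6, 185/32)
obs 2: x=4 → posterior Inverse-Gamma(11/3, 1209/32)
obs 3: x=0 → posterior Inverse-Gamma(25/6, 1465/32)
obs 4: x=5/2 → posterior Inverse-Gamma(14/3, 2141/32)
obs 5: x=2 → posterior Inverse-Gamma(31/6, 2717/32)
obs 6: x=3/4 → posterior Inverse-Gamma(17/3, 1539/16)
obs 7: x=3/2 → posterior Inverse-Gamma(37/6, 1781/16)
obs 8: x=1 → posterior Inverse-Gamma(20/3, 1981/16)
obs 9: x=5/2 → posterior Inverse-Gamma(43/6, 2319/16)
obs 10: x=-3/2 → posterior Inverse-Gamma(23/3, 2369/16)
obs 11: x=5/4 → posterior Inverse-Gamma(49/6, 5179/32)

k = 7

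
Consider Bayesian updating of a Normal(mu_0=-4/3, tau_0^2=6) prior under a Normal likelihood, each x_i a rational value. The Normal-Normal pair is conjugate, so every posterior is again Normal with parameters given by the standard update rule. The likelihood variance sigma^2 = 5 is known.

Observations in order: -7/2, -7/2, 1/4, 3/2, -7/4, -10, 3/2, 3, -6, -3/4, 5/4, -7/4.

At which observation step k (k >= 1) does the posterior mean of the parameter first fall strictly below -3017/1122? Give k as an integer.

obs 1: x=-7/2 → posterior Normal(-83/33, 30/11)
obs 2: x=-7/2 → posterior Normal(-146/51, 30/17)
obs 3: x=1/4 → posterior Normal(-283/138, 30/23)
obs 4: x=3/2 → posterior Normal(-229/174, 30/29)
obs 5: x=-7/4 → posterior Normal(-146/105, 6/7)
obs 6: x=-10 → posterior Normal(-326/123, 30/41)
obs 7: x=3/2 → posterior Normal(-299/141, 30/47)
obs 8: x=3 → posterior Normal(-245/159, 30/53)
obs 9: x=-6 → posterior Normal(-353/177, 30/59)
obs 10: x=-3/4 → posterior Normal(-733/390, 6/13)
obs 11: x=5/4 → posterior Normal(-344/213, 30/71)
obs 12: x=-7/4 → posterior Normal(-751/462, 30/77)

k = 2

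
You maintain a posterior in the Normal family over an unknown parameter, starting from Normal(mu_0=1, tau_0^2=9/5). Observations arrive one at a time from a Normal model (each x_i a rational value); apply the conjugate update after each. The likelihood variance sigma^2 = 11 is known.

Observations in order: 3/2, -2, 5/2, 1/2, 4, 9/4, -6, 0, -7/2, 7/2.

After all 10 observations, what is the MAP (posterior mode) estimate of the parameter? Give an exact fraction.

11/20

obs 1: x=3/2 → posterior Normal(137/128, 99/64)
obs 2: x=-2 → posterior Normal(101/146, 99/73)
obs 3: x=5/2 → posterior Normal(73/82, 99/82)
obs 4: x=1/2 → posterior Normal(155/182, 99/91)
obs 5: x=4 → posterior Normal(227/200, 99/100)
obs 6: x=9/4 → posterior Normal(535/436, 99/109)
obs 7: x=-6 → posterior Normal(319/472, 99/118)
obs 8: x=0 → posterior Normal(319/508, 99/127)
obs 9: x=-7/2 → posterior Normal(193/544, 99/136)
obs 10: x=7/2 → posterior Normal(11/20, 99/145)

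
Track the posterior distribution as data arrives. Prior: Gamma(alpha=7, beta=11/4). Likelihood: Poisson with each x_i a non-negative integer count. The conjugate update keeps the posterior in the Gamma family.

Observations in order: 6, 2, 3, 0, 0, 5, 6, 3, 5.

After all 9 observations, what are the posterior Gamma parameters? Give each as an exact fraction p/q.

alpha=37, beta=47/4

obs 1: x=6 → posterior Gamma(13, 15/4)
obs 2: x=2 → posterior Gamma(15, 19/4)
obs 3: x=3 → posterior Gamma(18, 23/4)
obs 4: x=0 → posterior Gamma(18, 27/4)
obs 5: x=0 → posterior Gamma(18, 31/4)
obs 6: x=5 → posterior Gamma(23, 35/4)
obs 7: x=6 → posterior Gamma(29, 39/4)
obs 8: x=3 → posterior Gamma(32, 43/4)
obs 9: x=5 → posterior Gamma(37, 47/4)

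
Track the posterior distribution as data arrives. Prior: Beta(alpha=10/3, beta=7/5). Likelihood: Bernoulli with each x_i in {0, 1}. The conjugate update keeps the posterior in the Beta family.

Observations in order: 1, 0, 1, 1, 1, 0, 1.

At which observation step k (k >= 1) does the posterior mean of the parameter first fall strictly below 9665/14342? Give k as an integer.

k = 2

obs 1: x=1 → posterior Beta(13/3, 7/5)
obs 2: x=0 → posterior Beta(13/3, 12/5)
obs 3: x=1 → posterior Beta(16/3, 12/5)
obs 4: x=1 → posterior Beta(19/3, 12/5)
obs 5: x=1 → posterior Beta(22/3, 12/5)
obs 6: x=0 → posterior Beta(22/3, 17/5)
obs 7: x=1 → posterior Beta(25/3, 17/5)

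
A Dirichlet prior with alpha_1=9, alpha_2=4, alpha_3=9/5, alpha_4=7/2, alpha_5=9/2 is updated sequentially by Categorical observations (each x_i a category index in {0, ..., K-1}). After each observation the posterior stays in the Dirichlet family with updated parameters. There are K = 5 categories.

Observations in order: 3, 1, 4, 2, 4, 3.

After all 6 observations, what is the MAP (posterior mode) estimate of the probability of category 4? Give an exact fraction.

obs 1: x=3 → posterior Dirichlet(9, 4, 9/5, 9/2, 9/2)
obs 2: x=1 → posterior Dirichlet(9, 5, 9/5, 9/2, 9/2)
obs 3: x=4 → posterior Dirichlet(9, 5, 9/5, 9/2, 11/2)
obs 4: x=2 → posterior Dirichlet(9, 5, 14/5, 9/2, 11/2)
obs 5: x=4 → posterior Dirichlet(9, 5, 14/5, 9/2, 13/2)
obs 6: x=3 → posterior Dirichlet(9, 5, 14/5, 11/2, 13/2)

55/238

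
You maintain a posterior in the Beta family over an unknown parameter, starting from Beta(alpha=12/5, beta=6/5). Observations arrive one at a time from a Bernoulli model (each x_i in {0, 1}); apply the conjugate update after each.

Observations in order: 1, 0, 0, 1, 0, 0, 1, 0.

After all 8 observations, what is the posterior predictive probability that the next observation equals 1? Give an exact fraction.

obs 1: x=1 → posterior Beta(17/5, 6/5)
obs 2: x=0 → posterior Beta(17/5, 11/5)
obs 3: x=0 → posterior Beta(17/5, 16/5)
obs 4: x=1 → posterior Beta(22/5, 16/5)
obs 5: x=0 → posterior Beta(22/5, 21/5)
obs 6: x=0 → posterior Beta(22/5, 26/5)
obs 7: x=1 → posterior Beta(27/5, 26/5)
obs 8: x=0 → posterior Beta(27/5, 31/5)

27/58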